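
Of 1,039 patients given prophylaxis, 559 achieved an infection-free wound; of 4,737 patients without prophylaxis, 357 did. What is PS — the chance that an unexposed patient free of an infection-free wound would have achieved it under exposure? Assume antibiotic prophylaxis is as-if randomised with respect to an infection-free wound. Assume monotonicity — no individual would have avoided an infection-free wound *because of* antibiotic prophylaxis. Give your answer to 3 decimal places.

PS ≈ 0.500

p₁ = P(outcome | exposed) = 559/1039 = 0.53802
p₀ = P(outcome | unexposed) = 357/4737 = 0.075364
Under exogeneity and monotonicity, PS = (p₁ − p₀) / (1 − p₀).
PS = (0.53802 − 0.075364) / (1 − 0.075364) = 0.46265 / 0.92464 ≈ 0.5004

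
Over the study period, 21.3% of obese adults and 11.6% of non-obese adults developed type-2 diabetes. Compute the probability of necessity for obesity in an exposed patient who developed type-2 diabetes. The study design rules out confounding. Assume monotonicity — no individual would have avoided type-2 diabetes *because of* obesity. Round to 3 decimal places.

PN ≈ 0.455

p₁ = 0.213, p₀ = 0.116.
Under exogeneity and monotonicity, PN = (p₁ − p₀) / p₁.
PN = (0.213 − 0.116) / 0.213 = 0.097 / 0.213 ≈ 0.4554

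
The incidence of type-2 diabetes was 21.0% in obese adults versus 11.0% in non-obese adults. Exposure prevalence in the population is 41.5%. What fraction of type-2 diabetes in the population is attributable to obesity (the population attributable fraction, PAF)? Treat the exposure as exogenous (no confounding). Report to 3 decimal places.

p₁ = 0.21, p₀ = 0.11.
Overall risk P(Y=1) = π·p₁ + (1−π)·p₀ = 0.415×0.21 + 0.585×0.11 = 0.1515.
Under exogeneity, PAF = [P(Y=1) − p₀] / P(Y=1).
PAF = (0.1515 − 0.11) / 0.1515 ≈ 0.2739

PAF ≈ 0.274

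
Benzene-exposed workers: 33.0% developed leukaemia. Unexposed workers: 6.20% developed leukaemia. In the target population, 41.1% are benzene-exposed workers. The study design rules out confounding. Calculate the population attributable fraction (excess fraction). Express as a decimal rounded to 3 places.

PAF ≈ 0.640

p₁ = 0.33, p₀ = 0.062.
Overall risk P(Y=1) = π·p₁ + (1−π)·p₀ = 0.411×0.33 + 0.589×0.062 = 0.17215.
Under exogeneity, PAF = [P(Y=1) − p₀] / P(Y=1).
PAF = (0.17215 − 0.062) / 0.17215 ≈ 0.6398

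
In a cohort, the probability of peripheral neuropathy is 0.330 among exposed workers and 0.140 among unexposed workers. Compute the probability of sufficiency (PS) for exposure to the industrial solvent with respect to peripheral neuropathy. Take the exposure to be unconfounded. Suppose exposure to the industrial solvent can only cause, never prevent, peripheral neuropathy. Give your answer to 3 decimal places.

PS ≈ 0.221

Let p₁ = 0.33, p₀ = 0.14.
Under exogeneity and monotonicity, PS = (p₁ − p₀) / (1 − p₀).
PS = (0.33 − 0.14) / (1 − 0.14) = 0.19 / 0.86 ≈ 0.2209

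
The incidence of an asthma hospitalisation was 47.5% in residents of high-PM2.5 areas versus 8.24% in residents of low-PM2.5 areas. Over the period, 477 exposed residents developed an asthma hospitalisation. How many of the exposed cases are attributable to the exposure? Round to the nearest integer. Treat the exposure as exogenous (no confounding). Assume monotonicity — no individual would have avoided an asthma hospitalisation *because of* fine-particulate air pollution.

p₁ = 0.475, p₀ = 0.0824.
PN = (p₁ − p₀)/p₁ = (0.475 − 0.0824) / 0.475 ≈ 0.82653.
Attributable cases ≈ PN × (exposed cases) = 0.82653 × 477 ≈ 394.25.

about 394 cases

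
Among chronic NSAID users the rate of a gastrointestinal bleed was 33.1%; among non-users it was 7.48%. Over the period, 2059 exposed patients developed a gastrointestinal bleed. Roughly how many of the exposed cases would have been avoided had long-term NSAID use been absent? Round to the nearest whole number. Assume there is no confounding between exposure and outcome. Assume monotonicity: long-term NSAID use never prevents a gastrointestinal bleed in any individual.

about 1594 cases

p₁ = 0.331, p₀ = 0.0748.
PN = (p₁ − p₀)/p₁ = (0.331 − 0.0748) / 0.331 ≈ 0.77402.
Attributable cases ≈ PN × (exposed cases) = 0.77402 × 2059 ≈ 1593.70.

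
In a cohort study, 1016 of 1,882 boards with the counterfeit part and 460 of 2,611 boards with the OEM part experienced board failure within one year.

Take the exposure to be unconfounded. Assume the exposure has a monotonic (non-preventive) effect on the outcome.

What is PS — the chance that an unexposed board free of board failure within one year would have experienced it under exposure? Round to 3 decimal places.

p₁ = P(outcome | exposed) = 1016/1882 = 0.53985
p₀ = P(outcome | unexposed) = 460/2611 = 0.17618
Under exogeneity and monotonicity, PS = (p₁ − p₀) / (1 − p₀).
PS = (0.53985 − 0.17618) / (1 − 0.17618) = 0.36367 / 0.82382 ≈ 0.4414

PS ≈ 0.441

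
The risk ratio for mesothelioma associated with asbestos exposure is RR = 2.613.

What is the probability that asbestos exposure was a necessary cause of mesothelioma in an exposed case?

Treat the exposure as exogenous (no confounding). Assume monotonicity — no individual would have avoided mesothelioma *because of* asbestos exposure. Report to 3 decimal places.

PN ≈ 0.617

Under exogeneity and monotonicity, PN = (RR − 1) / RR = 1 − 1/RR.
PN = (2.613 − 1) / 2.613 = 1.613 / 2.613 ≈ 0.6173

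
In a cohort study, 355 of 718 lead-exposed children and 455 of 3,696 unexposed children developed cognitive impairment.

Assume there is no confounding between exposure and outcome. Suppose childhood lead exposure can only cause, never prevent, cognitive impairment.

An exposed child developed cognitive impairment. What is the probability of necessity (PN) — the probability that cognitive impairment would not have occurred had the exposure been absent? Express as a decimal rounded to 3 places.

p₁ = P(outcome | exposed) = 355/718 = 0.49443
p₀ = P(outcome | unexposed) = 455/3696 = 0.12311
Under exogeneity and monotonicity, PN = (p₁ − p₀) / p₁.
PN = (0.49443 − 0.12311) / 0.49443 = 0.37132 / 0.49443 ≈ 0.7510

PN ≈ 0.751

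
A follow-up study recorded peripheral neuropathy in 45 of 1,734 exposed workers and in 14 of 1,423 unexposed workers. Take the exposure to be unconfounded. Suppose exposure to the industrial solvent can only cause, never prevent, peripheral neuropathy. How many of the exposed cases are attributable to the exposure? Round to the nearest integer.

p₁ = P(outcome | exposed) = 45/1734 = 0.025952
p₀ = P(outcome | unexposed) = 14/1423 = 0.0098384
PN = (p₁ − p₀)/p₁ = (0.025952 − 0.0098384) / 0.025952 ≈ 0.62089.
Attributable cases ≈ PN × (exposed cases) = 0.62089 × 45 ≈ 27.94.

about 28 cases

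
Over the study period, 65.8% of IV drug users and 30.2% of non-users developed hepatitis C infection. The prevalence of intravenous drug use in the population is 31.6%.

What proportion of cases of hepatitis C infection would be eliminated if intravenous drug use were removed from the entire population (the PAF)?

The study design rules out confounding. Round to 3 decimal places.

PAF ≈ 0.271

p₁ = 0.658, p₀ = 0.302.
Overall risk P(Y=1) = π·p₁ + (1−π)·p₀ = 0.316×0.658 + 0.684×0.302 = 0.4145.
Under exogeneity, PAF = [P(Y=1) − p₀] / P(Y=1).
PAF = (0.4145 − 0.302) / 0.4145 ≈ 0.2714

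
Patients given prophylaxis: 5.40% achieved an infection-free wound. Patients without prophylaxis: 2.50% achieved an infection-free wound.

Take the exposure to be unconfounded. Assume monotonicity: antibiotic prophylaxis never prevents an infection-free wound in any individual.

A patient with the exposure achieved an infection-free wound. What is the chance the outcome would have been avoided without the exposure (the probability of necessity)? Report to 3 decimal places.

PN ≈ 0.537

p₁ = 0.054, p₀ = 0.025.
Under exogeneity and monotonicity, PN = (p₁ − p₀) / p₁.
PN = (0.054 − 0.025) / 0.054 = 0.029 / 0.054 ≈ 0.5370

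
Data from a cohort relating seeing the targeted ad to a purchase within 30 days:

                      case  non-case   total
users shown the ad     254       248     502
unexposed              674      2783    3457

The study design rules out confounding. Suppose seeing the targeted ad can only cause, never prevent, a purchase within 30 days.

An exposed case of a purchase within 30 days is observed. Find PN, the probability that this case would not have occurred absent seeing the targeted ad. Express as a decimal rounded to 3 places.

PN ≈ 0.615

p₁ = P(outcome | exposed) = 254/502 = 0.50598
p₀ = P(outcome | unexposed) = 674/3457 = 0.19497
Under exogeneity and monotonicity, PN = (p₁ − p₀)/p₁.
PN = (0.50598 − 0.19497) / 0.50598 ≈ 0.6147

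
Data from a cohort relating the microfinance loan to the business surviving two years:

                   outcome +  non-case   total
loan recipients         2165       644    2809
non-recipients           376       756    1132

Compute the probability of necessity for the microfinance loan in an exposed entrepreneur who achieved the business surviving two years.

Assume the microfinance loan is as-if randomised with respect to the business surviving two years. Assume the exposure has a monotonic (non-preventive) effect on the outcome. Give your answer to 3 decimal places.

PN ≈ 0.569

p₁ = P(outcome | exposed) = 2165/2809 = 0.77074
p₀ = P(outcome | unexposed) = 376/1132 = 0.33216
Under exogeneity and monotonicity, PN = (p₁ − p₀)/p₁.
PN = (0.77074 − 0.33216) / 0.77074 ≈ 0.5690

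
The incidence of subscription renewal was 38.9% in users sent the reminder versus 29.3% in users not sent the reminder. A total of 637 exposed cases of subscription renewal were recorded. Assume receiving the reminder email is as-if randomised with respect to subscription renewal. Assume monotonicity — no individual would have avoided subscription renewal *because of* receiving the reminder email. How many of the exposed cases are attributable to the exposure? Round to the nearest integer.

p₁ = 0.389, p₀ = 0.293.
PN = (p₁ − p₀)/p₁ = (0.389 − 0.293) / 0.389 ≈ 0.24679.
Attributable cases ≈ PN × (exposed cases) = 0.24679 × 637 ≈ 157.20.

about 157 cases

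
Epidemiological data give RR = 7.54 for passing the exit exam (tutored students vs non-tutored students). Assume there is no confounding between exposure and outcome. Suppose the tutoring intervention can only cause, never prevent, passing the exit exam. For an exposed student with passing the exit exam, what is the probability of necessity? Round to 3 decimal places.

Under exogeneity and monotonicity, PN = (RR − 1) / RR = 1 − 1/RR.
PN = (7.54 − 1) / 7.54 = 6.54 / 7.54 ≈ 0.8674

PN ≈ 0.867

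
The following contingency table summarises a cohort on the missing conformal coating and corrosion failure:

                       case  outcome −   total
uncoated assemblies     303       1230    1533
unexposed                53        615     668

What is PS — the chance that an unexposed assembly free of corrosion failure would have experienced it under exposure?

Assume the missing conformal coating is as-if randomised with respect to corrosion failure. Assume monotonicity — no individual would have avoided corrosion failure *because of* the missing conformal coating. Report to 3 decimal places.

p₁ = P(outcome | exposed) = 303/1533 = 0.19765
p₀ = P(outcome | unexposed) = 53/668 = 0.079341
Under exogeneity and monotonicity, PS = (p₁ − p₀) / (1 − p₀).
PS = (0.19765 − 0.079341) / (1 − 0.079341) = 0.11831 / 0.92066 ≈ 0.1285

PS ≈ 0.129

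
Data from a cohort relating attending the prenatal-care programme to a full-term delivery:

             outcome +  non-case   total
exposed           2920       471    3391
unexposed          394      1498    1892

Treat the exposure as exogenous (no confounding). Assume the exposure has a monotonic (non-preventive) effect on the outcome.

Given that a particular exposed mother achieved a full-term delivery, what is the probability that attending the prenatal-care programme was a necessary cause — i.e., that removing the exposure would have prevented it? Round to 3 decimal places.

PN ≈ 0.758

p₁ = P(outcome | exposed) = 2920/3391 = 0.8611
p₀ = P(outcome | unexposed) = 394/1892 = 0.20825
Under exogeneity and monotonicity, PN = (p₁ − p₀) / p₁.
PN = (0.8611 − 0.20825) / 0.8611 = 0.65286 / 0.8611 ≈ 0.7582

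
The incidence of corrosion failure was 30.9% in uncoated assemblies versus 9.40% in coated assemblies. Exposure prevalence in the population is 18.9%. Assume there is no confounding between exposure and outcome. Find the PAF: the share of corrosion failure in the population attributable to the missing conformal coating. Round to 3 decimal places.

PAF ≈ 0.302

p₁ = 0.309, p₀ = 0.094.
Overall risk P(Y=1) = π·p₁ + (1−π)·p₀ = 0.189×0.309 + 0.811×0.094 = 0.13464.
Under exogeneity, PAF = [P(Y=1) − p₀] / P(Y=1).
PAF = (0.13464 − 0.094) / 0.13464 ≈ 0.3018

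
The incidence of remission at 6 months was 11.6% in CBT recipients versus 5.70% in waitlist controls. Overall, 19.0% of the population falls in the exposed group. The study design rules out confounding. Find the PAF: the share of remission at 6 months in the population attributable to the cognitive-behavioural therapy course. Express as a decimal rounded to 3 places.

p₁ = 0.116, p₀ = 0.057.
Overall risk P(Y=1) = π·p₁ + (1−π)·p₀ = 0.19×0.116 + 0.81×0.057 = 0.06821.
Under exogeneity, PAF = [P(Y=1) − p₀] / P(Y=1).
PAF = (0.06821 − 0.057) / 0.06821 ≈ 0.1643

PAF ≈ 0.164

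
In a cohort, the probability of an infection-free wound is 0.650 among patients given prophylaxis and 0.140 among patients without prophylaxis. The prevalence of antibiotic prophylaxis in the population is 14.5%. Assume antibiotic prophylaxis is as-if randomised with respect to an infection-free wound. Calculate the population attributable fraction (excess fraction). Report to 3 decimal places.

Let p₁ = 0.65, p₀ = 0.14.
Overall risk P(Y=1) = π·p₁ + (1−π)·p₀ = 0.145×0.65 + 0.855×0.14 = 0.21395.
Under exogeneity, PAF = [P(Y=1) − p₀] / P(Y=1).
PAF = (0.21395 − 0.14) / 0.21395 ≈ 0.3456

PAF ≈ 0.346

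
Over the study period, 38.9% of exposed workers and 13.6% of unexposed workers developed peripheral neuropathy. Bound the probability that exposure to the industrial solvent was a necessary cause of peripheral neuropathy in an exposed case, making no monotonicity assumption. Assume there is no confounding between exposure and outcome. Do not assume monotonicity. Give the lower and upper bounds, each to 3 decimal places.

p₁ = 0.389, p₀ = 0.136.
Under exogeneity alone the bounds on PN are max{0,(p₁−p₀)/p₁} ≤ PN ≤ min{1,(1−p₀)/p₁}.
  lower = (p₁ − p₀)/p₁ = 0.253 / 0.389 ≈ 0.6504
  upper = min{1, (1 − p₀)/p₁} = 0.864 / 0.389 ≈ 2.2211 → capped at 1

0.650 ≤ PN ≤ 1.000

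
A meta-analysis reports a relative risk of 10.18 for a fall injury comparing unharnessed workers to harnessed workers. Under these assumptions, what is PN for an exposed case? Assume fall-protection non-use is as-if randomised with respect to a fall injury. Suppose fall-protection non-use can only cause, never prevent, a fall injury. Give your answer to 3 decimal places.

PN ≈ 0.902

Under exogeneity and monotonicity, PN = (RR − 1) / RR = 1 − 1/RR.
PN = (10.18 − 1) / 10.18 = 9.18 / 10.18 ≈ 0.9018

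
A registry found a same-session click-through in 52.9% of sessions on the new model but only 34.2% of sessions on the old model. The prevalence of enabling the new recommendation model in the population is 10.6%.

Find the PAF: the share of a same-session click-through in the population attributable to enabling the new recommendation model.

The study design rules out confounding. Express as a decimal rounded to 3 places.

p₁ = 0.529, p₀ = 0.342.
Overall risk P(Y=1) = π·p₁ + (1−π)·p₀ = 0.106×0.529 + 0.894×0.342 = 0.36182.
Under exogeneity, PAF = [P(Y=1) − p₀] / P(Y=1).
PAF = (0.36182 − 0.342) / 0.36182 ≈ 0.0548

PAF ≈ 0.055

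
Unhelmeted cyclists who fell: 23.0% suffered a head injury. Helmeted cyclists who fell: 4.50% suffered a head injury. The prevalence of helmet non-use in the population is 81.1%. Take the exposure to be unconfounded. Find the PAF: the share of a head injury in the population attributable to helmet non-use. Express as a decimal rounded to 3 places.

p₁ = 0.23, p₀ = 0.045.
Overall risk P(Y=1) = π·p₁ + (1−π)·p₀ = 0.811×0.23 + 0.189×0.045 = 0.19504.
Under exogeneity, PAF = [P(Y=1) − p₀] / P(Y=1).
PAF = (0.19504 − 0.045) / 0.19504 ≈ 0.7693

PAF ≈ 0.769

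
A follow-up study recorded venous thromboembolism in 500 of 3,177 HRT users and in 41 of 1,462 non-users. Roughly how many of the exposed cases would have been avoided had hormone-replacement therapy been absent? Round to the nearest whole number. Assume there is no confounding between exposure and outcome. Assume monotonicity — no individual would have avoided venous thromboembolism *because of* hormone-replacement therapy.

p₁ = P(outcome | exposed) = 500/3177 = 0.15738
p₀ = P(outcome | unexposed) = 41/1462 = 0.028044
PN = (p₁ − p₀)/p₁ = (0.15738 − 0.028044) / 0.15738 ≈ 0.82181.
Attributable cases ≈ PN × (exposed cases) = 0.82181 × 500 ≈ 410.90.

about 411 cases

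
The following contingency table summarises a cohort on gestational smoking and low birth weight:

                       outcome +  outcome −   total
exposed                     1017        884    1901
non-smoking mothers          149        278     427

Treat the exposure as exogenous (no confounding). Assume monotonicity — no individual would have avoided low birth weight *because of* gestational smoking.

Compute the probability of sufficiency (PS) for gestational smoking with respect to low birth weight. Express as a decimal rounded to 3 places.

p₁ = P(outcome | exposed) = 1017/1901 = 0.53498
p₀ = P(outcome | unexposed) = 149/427 = 0.34895
Under exogeneity and monotonicity, PS = (p₁ − p₀) / (1 − p₀).
PS = (0.53498 − 0.34895) / (1 − 0.34895) = 0.18604 / 0.65105 ≈ 0.2857

PS ≈ 0.286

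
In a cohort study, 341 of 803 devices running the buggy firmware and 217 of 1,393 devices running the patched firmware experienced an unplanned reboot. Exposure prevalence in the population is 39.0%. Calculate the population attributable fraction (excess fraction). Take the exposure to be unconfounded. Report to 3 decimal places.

p₁ = P(outcome | exposed) = 341/803 = 0.42466
p₀ = P(outcome | unexposed) = 217/1393 = 0.15578
Overall risk P(Y=1) = π·p₁ + (1−π)·p₀ = 0.39×0.42466 + 0.61×0.15578 = 0.26064.
Under exogeneity, PAF = [P(Y=1) − p₀] / P(Y=1).
PAF = (0.26064 − 0.15578) / 0.26064 ≈ 0.4023

PAF ≈ 0.402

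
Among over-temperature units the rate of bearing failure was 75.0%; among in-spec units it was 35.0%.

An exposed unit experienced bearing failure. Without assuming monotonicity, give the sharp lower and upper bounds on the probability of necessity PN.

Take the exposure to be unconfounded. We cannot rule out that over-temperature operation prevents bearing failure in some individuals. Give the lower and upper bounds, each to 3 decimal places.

0.533 ≤ PN ≤ 0.867

p₁ = 0.75, p₀ = 0.35.
Under exogeneity alone the bounds on PN are max{0,(p₁−p₀)/p₁} ≤ PN ≤ min{1,(1−p₀)/p₁}.
  lower = (p₁ − p₀)/p₁ = 0.4 / 0.75 ≈ 0.5333
  upper = min{1, (1 − p₀)/p₁} = 0.65 / 0.75 ≈ 0.8667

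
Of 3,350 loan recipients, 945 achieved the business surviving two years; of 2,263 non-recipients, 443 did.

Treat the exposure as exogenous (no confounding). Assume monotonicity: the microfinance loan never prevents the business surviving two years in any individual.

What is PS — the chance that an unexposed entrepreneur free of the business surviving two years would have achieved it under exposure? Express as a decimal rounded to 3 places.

PS ≈ 0.107

p₁ = P(outcome | exposed) = 945/3350 = 0.28209
p₀ = P(outcome | unexposed) = 443/2263 = 0.19576
Under exogeneity and monotonicity, PS = (p₁ − p₀) / (1 − p₀).
PS = (0.28209 − 0.19576) / (1 − 0.19576) = 0.086332 / 0.80424 ≈ 0.1073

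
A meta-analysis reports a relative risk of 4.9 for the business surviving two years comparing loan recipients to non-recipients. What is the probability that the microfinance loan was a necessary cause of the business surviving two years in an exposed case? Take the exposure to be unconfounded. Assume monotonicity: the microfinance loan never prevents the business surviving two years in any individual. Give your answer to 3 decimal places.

Under exogeneity and monotonicity, PN = (RR − 1) / RR = 1 − 1/RR.
PN = (4.9 − 1) / 4.9 = 3.9 / 4.9 ≈ 0.7959

PN ≈ 0.796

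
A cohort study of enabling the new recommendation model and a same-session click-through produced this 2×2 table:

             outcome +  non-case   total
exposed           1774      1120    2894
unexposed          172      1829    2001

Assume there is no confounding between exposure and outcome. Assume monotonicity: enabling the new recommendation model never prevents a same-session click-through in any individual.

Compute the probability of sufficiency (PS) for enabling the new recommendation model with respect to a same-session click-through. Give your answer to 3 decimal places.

PS ≈ 0.577

p₁ = P(outcome | exposed) = 1774/2894 = 0.61299
p₀ = P(outcome | unexposed) = 172/2001 = 0.085957
Under exogeneity and monotonicity, PS = (p₁ − p₀) / (1 − p₀).
PS = (0.61299 − 0.085957) / (1 − 0.085957) = 0.52704 / 0.91404 ≈ 0.5766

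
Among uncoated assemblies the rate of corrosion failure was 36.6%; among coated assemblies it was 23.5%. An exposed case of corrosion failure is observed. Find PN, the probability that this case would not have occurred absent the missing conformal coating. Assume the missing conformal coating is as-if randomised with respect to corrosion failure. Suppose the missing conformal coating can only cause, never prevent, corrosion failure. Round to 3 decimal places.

p₁ = 0.366, p₀ = 0.235.
Under exogeneity and monotonicity, PN = (p₁ − p₀) / p₁.
PN = (0.366 − 0.235) / 0.366 = 0.131 / 0.366 ≈ 0.3579

PN ≈ 0.358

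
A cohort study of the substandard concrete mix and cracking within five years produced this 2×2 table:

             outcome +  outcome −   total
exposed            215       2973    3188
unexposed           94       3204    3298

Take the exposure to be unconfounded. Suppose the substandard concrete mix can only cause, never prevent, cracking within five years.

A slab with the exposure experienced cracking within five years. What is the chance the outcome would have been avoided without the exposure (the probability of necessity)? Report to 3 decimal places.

p₁ = P(outcome | exposed) = 215/3188 = 0.06744
p₀ = P(outcome | unexposed) = 94/3298 = 0.028502
Under exogeneity and monotonicity, PN = (p₁ − p₀) / p₁.
PN = (0.06744 − 0.028502) / 0.06744 = 0.038938 / 0.06744 ≈ 0.5774

PN ≈ 0.577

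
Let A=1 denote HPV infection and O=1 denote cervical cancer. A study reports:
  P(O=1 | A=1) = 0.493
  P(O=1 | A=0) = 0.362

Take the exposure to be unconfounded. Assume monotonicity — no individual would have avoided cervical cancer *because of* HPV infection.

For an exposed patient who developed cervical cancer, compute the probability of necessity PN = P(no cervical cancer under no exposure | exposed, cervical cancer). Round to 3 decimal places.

Let p₁ = 0.493, p₀ = 0.362.
Under exogeneity and monotonicity, PN = (p₁ − p₀) / p₁.
PN = (0.493 − 0.362) / 0.493 = 0.131 / 0.493 ≈ 0.2657

PN ≈ 0.266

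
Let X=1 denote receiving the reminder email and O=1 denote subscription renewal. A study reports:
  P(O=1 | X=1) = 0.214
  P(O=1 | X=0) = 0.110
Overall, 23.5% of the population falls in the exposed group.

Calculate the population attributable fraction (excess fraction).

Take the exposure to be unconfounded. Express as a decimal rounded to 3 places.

Let p₁ = 0.214, p₀ = 0.11.
Overall risk P(Y=1) = π·p₁ + (1−π)·p₀ = 0.235×0.214 + 0.765×0.11 = 0.13444.
Under exogeneity, PAF = [P(Y=1) − p₀] / P(Y=1).
PAF = (0.13444 − 0.11) / 0.13444 ≈ 0.1818

PAF ≈ 0.182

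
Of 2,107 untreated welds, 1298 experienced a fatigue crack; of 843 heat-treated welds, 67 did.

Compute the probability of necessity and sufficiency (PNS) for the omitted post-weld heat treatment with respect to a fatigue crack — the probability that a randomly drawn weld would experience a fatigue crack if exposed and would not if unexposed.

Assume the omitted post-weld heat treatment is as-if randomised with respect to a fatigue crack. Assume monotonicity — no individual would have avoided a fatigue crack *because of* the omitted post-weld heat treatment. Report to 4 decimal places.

PNS ≈ 0.5366

p₁ = P(outcome | exposed) = 1298/2107 = 0.61604
p₀ = P(outcome | unexposed) = 67/843 = 0.079478
Under exogeneity and monotonicity, PNS = p₁ − p₀.
PNS = 0.61604 − 0.079478 = 0.53656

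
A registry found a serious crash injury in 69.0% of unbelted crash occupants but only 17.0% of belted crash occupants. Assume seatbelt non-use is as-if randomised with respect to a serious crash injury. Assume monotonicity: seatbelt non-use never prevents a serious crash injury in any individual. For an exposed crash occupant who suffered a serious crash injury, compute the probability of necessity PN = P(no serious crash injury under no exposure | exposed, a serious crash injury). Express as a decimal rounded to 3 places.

p₁ = 0.69, p₀ = 0.17.
Under exogeneity and monotonicity, PN = (p₁ − p₀) / p₁.
PN = (0.69 − 0.17) / 0.69 = 0.52 / 0.69 ≈ 0.7536

PN ≈ 0.754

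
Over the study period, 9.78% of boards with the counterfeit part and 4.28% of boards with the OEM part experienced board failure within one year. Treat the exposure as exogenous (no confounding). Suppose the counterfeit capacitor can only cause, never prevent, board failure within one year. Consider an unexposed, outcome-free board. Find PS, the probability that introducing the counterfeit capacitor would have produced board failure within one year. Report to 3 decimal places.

PS ≈ 0.057

p₁ = 0.0978, p₀ = 0.0428.
Under exogeneity and monotonicity, PS = (p₁ − p₀) / (1 − p₀).
PS = (0.0978 − 0.0428) / (1 − 0.0428) = 0.055 / 0.9572 ≈ 0.0575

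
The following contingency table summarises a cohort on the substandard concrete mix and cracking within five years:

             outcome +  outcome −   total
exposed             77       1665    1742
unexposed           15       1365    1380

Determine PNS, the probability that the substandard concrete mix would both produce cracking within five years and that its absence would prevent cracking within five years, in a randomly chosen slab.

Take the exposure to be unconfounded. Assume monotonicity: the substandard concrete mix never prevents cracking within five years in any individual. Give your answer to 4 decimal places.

p₁ = P(outcome | exposed) = 77/1742 = 0.044202
p₀ = P(outcome | unexposed) = 15/1380 = 0.01087
Under exogeneity and monotonicity, PNS = p₁ − p₀.
PNS = 0.044202 − 0.01087 = 0.033333

PNS ≈ 0.0333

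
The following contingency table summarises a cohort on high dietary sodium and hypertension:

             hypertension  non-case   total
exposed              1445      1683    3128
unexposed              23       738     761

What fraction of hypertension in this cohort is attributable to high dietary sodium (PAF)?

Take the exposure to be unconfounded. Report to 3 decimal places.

p₁ = P(outcome | exposed) = 1445/3128 = 0.46196
p₀ = P(outcome | unexposed) = 23/761 = 0.030223
Exposure prevalence π = 3128/3889 = 0.80432; overall risk P(Y=1) = 0.37747.
Under exogeneity, PAF = [P(Y=1) − p₀]/P(Y=1).
PAF = (0.37747 − 0.030223) / 0.37747 ≈ 0.9199

PAF ≈ 0.920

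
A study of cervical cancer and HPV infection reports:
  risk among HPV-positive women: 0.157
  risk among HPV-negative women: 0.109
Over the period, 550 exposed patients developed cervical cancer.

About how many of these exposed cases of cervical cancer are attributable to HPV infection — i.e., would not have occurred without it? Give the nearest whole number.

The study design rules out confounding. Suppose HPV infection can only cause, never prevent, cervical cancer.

Let p₁ = 0.157, p₀ = 0.109.
PN = (p₁ − p₀)/p₁ = (0.157 − 0.109) / 0.157 ≈ 0.30573.
Attributable cases ≈ PN × (exposed cases) = 0.30573 × 550 ≈ 168.15.

about 168 cases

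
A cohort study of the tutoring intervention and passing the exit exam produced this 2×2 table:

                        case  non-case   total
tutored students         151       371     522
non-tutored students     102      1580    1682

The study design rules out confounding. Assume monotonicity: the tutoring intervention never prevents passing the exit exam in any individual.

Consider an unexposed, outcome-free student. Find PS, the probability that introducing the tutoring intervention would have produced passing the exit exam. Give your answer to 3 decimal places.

PS ≈ 0.243

p₁ = P(outcome | exposed) = 151/522 = 0.28927
p₀ = P(outcome | unexposed) = 102/1682 = 0.060642
Under exogeneity and monotonicity, PS = (p₁ − p₀)/(1 − p₀).
PS = (0.28927 − 0.060642) / 0.93936 ≈ 0.2434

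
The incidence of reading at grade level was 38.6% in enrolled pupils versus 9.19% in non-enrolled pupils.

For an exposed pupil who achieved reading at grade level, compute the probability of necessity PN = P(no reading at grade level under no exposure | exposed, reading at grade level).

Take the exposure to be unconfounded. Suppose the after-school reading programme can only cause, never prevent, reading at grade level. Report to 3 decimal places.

p₁ = 0.386, p₀ = 0.0919.
Under exogeneity and monotonicity, PN = (p₁ − p₀) / p₁.
PN = (0.386 − 0.0919) / 0.386 = 0.2941 / 0.386 ≈ 0.7619

PN ≈ 0.762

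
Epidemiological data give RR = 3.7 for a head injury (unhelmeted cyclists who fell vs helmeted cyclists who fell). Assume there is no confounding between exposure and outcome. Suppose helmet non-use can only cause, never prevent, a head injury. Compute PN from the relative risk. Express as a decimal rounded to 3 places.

Under exogeneity and monotonicity, PN = (RR − 1) / RR = 1 − 1/RR.
PN = (3.7 − 1) / 3.7 = 2.7 / 3.7 ≈ 0.7297

PN ≈ 0.730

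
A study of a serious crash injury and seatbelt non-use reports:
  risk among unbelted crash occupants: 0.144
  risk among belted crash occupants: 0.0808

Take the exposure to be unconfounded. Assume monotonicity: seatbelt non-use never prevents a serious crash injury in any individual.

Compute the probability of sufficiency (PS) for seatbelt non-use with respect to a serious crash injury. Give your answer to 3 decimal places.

Let p₁ = 0.144, p₀ = 0.0808.
Under exogeneity and monotonicity, PS = (p₁ − p₀) / (1 − p₀).
PS = (0.144 − 0.0808) / (1 − 0.0808) = 0.0632 / 0.9192 ≈ 0.0688

PS ≈ 0.069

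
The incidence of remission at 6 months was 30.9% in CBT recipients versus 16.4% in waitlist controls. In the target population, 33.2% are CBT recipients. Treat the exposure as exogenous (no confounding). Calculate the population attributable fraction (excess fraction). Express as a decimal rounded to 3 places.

p₁ = 0.309, p₀ = 0.164.
Overall risk P(Y=1) = π·p₁ + (1−π)·p₀ = 0.332×0.309 + 0.668×0.164 = 0.21214.
Under exogeneity, PAF = [P(Y=1) − p₀] / P(Y=1).
PAF = (0.21214 − 0.164) / 0.21214 ≈ 0.2269

PAF ≈ 0.227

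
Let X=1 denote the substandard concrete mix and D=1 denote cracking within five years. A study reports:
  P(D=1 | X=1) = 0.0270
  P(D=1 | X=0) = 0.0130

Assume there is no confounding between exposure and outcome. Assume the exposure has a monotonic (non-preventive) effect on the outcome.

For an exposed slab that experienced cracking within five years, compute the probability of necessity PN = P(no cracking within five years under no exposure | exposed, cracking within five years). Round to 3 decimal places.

PN ≈ 0.519

Let p₁ = 0.027, p₀ = 0.013.
Under exogeneity and monotonicity, PN = (p₁ − p₀) / p₁.
PN = (0.027 − 0.013) / 0.027 = 0.014 / 0.027 ≈ 0.5185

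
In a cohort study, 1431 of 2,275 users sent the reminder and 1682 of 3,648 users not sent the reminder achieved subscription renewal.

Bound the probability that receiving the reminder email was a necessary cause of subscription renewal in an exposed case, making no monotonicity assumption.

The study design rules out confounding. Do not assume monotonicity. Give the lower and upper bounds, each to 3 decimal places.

p₁ = P(outcome | exposed) = 1431/2275 = 0.62901
p₀ = P(outcome | unexposed) = 1682/3648 = 0.46107
Under exogeneity alone the bounds on PN are max{0,(p₁−p₀)/p₁} ≤ PN ≤ min{1,(1−p₀)/p₁}.
  lower = (p₁ − p₀)/p₁ = 0.16794 / 0.62901 ≈ 0.2670
  upper = min{1, (1 − p₀)/p₁} = 0.53893 / 0.62901 ≈ 0.8568

0.267 ≤ PN ≤ 0.857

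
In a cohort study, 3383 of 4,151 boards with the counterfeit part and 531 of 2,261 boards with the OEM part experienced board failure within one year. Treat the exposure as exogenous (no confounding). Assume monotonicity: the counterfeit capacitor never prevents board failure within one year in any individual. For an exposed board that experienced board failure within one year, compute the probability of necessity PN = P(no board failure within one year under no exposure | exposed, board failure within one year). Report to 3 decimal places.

p₁ = P(outcome | exposed) = 3383/4151 = 0.81498
p₀ = P(outcome | unexposed) = 531/2261 = 0.23485
Under exogeneity and monotonicity, PN = (p₁ − p₀) / p₁.
PN = (0.81498 − 0.23485) / 0.81498 = 0.58013 / 0.81498 ≈ 0.7118

PN ≈ 0.712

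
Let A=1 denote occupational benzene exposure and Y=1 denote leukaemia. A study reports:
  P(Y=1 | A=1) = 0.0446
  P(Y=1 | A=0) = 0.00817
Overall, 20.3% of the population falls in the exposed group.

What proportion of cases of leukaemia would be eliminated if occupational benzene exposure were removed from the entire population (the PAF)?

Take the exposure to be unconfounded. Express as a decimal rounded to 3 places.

Let p₁ = 0.0446, p₀ = 0.00817.
Overall risk P(Y=1) = π·p₁ + (1−π)·p₀ = 0.203×0.0446 + 0.797×0.00817 = 0.015565.
Under exogeneity, PAF = [P(Y=1) − p₀] / P(Y=1).
PAF = (0.015565 − 0.00817) / 0.015565 ≈ 0.4751

PAF ≈ 0.475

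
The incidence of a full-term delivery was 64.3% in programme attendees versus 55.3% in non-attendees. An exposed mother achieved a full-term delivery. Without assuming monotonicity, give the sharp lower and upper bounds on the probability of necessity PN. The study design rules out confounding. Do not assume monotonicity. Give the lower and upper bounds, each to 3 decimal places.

p₁ = 0.643, p₀ = 0.553.
Under exogeneity alone the bounds on PN are max{0,(p₁−p₀)/p₁} ≤ PN ≤ min{1,(1−p₀)/p₁}.
  lower = (p₁ − p₀)/p₁ = 0.09 / 0.643 ≈ 0.1400
  upper = min{1, (1 − p₀)/p₁} = 0.447 / 0.643 ≈ 0.6952

0.140 ≤ PN ≤ 0.695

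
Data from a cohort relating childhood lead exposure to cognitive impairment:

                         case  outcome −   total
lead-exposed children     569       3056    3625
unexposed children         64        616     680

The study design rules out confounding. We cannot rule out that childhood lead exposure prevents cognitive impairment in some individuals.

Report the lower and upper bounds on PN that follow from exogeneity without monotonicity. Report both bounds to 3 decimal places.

p₁ = P(outcome | exposed) = 569/3625 = 0.15697
p₀ = P(outcome | unexposed) = 64/680 = 0.094118
Under exogeneity alone the bounds on PN are max{0,(p₁−p₀)/p₁} ≤ PN ≤ min{1,(1−p₀)/p₁}.
  lower = (p₁ − p₀)/p₁ = 0.062848 / 0.15697 ≈ 0.4004
  upper = min{1, (1 − p₀)/p₁} = 0.90588 / 0.15697 ≈ 5.7712 → capped at 1

0.400 ≤ PN ≤ 1.000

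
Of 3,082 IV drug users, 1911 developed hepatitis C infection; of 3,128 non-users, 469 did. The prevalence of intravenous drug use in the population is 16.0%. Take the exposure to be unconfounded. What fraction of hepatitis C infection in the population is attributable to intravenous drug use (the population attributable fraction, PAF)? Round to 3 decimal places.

p₁ = P(outcome | exposed) = 1911/3082 = 0.62005
p₀ = P(outcome | unexposed) = 469/3128 = 0.14994
Overall risk P(Y=1) = π·p₁ + (1−π)·p₀ = 0.16×0.62005 + 0.84×0.14994 = 0.22515.
Under exogeneity, PAF = [P(Y=1) − p₀] / P(Y=1).
PAF = (0.22515 − 0.14994) / 0.22515 ≈ 0.3341

PAF ≈ 0.334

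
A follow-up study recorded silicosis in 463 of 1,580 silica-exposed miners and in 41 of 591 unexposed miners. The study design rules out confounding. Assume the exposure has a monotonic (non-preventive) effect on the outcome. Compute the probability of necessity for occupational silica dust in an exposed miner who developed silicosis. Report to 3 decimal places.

p₁ = P(outcome | exposed) = 463/1580 = 0.29304
p₀ = P(outcome | unexposed) = 41/591 = 0.069374
Under exogeneity and monotonicity, PN = (p₁ − p₀) / p₁.
PN = (0.29304 − 0.069374) / 0.29304 = 0.22366 / 0.29304 ≈ 0.7633

PN ≈ 0.763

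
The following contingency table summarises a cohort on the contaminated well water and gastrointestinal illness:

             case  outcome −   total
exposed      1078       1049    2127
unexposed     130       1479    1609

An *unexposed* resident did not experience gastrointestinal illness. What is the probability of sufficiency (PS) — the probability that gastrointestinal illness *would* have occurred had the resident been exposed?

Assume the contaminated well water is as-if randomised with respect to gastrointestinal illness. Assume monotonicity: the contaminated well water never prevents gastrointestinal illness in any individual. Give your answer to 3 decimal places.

PS ≈ 0.463

p₁ = P(outcome | exposed) = 1078/2127 = 0.50682
p₀ = P(outcome | unexposed) = 130/1609 = 0.080796
Under exogeneity and monotonicity, PS = (p₁ − p₀) / (1 − p₀).
PS = (0.50682 − 0.080796) / (1 − 0.080796) = 0.42602 / 0.9192 ≈ 0.4635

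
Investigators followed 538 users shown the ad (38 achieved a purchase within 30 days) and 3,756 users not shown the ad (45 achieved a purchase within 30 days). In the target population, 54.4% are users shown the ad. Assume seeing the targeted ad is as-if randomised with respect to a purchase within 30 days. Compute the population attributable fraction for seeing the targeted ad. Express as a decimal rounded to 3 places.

PAF ≈ 0.727

p₁ = P(outcome | exposed) = 38/538 = 0.070632
p₀ = P(outcome | unexposed) = 45/3756 = 0.011981
Overall risk P(Y=1) = π·p₁ + (1−π)·p₀ = 0.544×0.070632 + 0.456×0.011981 = 0.043887.
Under exogeneity, PAF = [P(Y=1) − p₀] / P(Y=1).
PAF = (0.043887 − 0.011981) / 0.043887 ≈ 0.7270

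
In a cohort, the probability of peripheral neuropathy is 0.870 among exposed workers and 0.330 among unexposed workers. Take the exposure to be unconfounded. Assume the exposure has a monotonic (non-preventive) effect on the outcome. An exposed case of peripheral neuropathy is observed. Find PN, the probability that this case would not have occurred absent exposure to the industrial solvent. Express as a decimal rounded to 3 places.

PN ≈ 0.621

Let p₁ = 0.87, p₀ = 0.33.
Under exogeneity and monotonicity, PN = (p₁ − p₀) / p₁.
PN = (0.87 − 0.33) / 0.87 = 0.54 / 0.87 ≈ 0.6207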